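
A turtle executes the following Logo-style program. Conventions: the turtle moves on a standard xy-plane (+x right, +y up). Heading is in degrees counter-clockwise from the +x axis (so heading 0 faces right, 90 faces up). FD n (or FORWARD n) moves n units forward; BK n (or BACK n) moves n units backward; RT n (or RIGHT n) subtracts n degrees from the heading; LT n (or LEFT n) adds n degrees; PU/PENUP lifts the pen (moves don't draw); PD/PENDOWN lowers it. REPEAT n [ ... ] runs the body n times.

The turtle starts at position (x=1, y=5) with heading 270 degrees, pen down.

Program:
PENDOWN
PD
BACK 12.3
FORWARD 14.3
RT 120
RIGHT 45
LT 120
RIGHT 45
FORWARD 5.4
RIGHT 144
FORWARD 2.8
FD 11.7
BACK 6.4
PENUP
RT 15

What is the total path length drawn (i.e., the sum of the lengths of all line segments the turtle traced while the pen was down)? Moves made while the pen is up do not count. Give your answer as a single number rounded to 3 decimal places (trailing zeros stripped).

Executing turtle program step by step:
Start: pos=(1,5), heading=270, pen down
PD: pen down
PD: pen down
BK 12.3: (1,5) -> (1,17.3) [heading=270, draw]
FD 14.3: (1,17.3) -> (1,3) [heading=270, draw]
RT 120: heading 270 -> 150
RT 45: heading 150 -> 105
LT 120: heading 105 -> 225
RT 45: heading 225 -> 180
FD 5.4: (1,3) -> (-4.4,3) [heading=180, draw]
RT 144: heading 180 -> 36
FD 2.8: (-4.4,3) -> (-2.135,4.646) [heading=36, draw]
FD 11.7: (-2.135,4.646) -> (7.331,11.523) [heading=36, draw]
BK 6.4: (7.331,11.523) -> (2.153,7.761) [heading=36, draw]
PU: pen up
RT 15: heading 36 -> 21
Final: pos=(2.153,7.761), heading=21, 6 segment(s) drawn

Segment lengths:
  seg 1: (1,5) -> (1,17.3), length = 12.3
  seg 2: (1,17.3) -> (1,3), length = 14.3
  seg 3: (1,3) -> (-4.4,3), length = 5.4
  seg 4: (-4.4,3) -> (-2.135,4.646), length = 2.8
  seg 5: (-2.135,4.646) -> (7.331,11.523), length = 11.7
  seg 6: (7.331,11.523) -> (2.153,7.761), length = 6.4
Total = 52.9

Answer: 52.9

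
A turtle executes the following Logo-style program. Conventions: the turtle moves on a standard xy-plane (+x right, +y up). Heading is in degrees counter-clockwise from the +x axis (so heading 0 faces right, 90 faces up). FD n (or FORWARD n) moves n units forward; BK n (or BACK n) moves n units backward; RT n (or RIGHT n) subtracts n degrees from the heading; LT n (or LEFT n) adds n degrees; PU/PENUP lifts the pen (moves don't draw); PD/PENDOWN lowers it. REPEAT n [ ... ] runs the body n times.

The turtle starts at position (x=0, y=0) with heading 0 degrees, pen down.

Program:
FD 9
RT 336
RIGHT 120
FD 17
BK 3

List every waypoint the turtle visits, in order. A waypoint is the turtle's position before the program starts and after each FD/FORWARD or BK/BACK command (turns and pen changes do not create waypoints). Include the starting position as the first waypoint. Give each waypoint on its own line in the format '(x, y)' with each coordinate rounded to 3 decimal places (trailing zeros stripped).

Answer: (0, 0)
(9, 0)
(7.223, -16.907)
(7.537, -13.923)

Derivation:
Executing turtle program step by step:
Start: pos=(0,0), heading=0, pen down
FD 9: (0,0) -> (9,0) [heading=0, draw]
RT 336: heading 0 -> 24
RT 120: heading 24 -> 264
FD 17: (9,0) -> (7.223,-16.907) [heading=264, draw]
BK 3: (7.223,-16.907) -> (7.537,-13.923) [heading=264, draw]
Final: pos=(7.537,-13.923), heading=264, 3 segment(s) drawn
Waypoints (4 total):
(0, 0)
(9, 0)
(7.223, -16.907)
(7.537, -13.923)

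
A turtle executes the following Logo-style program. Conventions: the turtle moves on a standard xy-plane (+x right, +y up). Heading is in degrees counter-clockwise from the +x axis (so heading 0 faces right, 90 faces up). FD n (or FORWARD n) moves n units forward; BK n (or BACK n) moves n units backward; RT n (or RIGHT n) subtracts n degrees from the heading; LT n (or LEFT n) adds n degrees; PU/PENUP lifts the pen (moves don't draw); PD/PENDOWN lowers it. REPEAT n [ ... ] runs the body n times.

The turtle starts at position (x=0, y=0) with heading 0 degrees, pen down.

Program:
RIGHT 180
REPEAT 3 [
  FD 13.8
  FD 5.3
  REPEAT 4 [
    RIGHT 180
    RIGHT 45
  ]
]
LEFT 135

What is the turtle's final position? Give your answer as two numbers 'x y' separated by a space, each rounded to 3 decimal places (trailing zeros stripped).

Executing turtle program step by step:
Start: pos=(0,0), heading=0, pen down
RT 180: heading 0 -> 180
REPEAT 3 [
  -- iteration 1/3 --
  FD 13.8: (0,0) -> (-13.8,0) [heading=180, draw]
  FD 5.3: (-13.8,0) -> (-19.1,0) [heading=180, draw]
  REPEAT 4 [
    -- iteration 1/4 --
    RT 180: heading 180 -> 0
    RT 45: heading 0 -> 315
    -- iteration 2/4 --
    RT 180: heading 315 -> 135
    RT 45: heading 135 -> 90
    -- iteration 3/4 --
    RT 180: heading 90 -> 270
    RT 45: heading 270 -> 225
    -- iteration 4/4 --
    RT 180: heading 225 -> 45
    RT 45: heading 45 -> 0
  ]
  -- iteration 2/3 --
  FD 13.8: (-19.1,0) -> (-5.3,0) [heading=0, draw]
  FD 5.3: (-5.3,0) -> (0,0) [heading=0, draw]
  REPEAT 4 [
    -- iteration 1/4 --
    RT 180: heading 0 -> 180
    RT 45: heading 180 -> 135
    -- iteration 2/4 --
    RT 180: heading 135 -> 315
    RT 45: heading 315 -> 270
    -- iteration 3/4 --
    RT 180: heading 270 -> 90
    RT 45: heading 90 -> 45
    -- iteration 4/4 --
    RT 180: heading 45 -> 225
    RT 45: heading 225 -> 180
  ]
  -- iteration 3/3 --
  FD 13.8: (0,0) -> (-13.8,0) [heading=180, draw]
  FD 5.3: (-13.8,0) -> (-19.1,0) [heading=180, draw]
  REPEAT 4 [
    -- iteration 1/4 --
    RT 180: heading 180 -> 0
    RT 45: heading 0 -> 315
    -- iteration 2/4 --
    RT 180: heading 315 -> 135
    RT 45: heading 135 -> 90
    -- iteration 3/4 --
    RT 180: heading 90 -> 270
    RT 45: heading 270 -> 225
    -- iteration 4/4 --
    RT 180: heading 225 -> 45
    RT 45: heading 45 -> 0
  ]
]
LT 135: heading 0 -> 135
Final: pos=(-19.1,0), heading=135, 6 segment(s) drawn

Answer: -19.1 0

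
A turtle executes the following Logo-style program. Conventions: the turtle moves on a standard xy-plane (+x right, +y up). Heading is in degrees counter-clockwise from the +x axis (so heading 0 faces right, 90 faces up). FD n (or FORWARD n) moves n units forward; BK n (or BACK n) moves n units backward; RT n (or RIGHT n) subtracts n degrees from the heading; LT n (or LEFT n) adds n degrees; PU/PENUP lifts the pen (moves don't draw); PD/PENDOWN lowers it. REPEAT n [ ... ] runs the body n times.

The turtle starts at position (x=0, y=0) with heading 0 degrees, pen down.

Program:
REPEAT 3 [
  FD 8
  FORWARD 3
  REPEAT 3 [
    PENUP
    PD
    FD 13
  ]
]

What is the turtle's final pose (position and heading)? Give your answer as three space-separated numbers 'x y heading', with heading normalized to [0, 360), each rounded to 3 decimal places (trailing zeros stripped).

Answer: 150 0 0

Derivation:
Executing turtle program step by step:
Start: pos=(0,0), heading=0, pen down
REPEAT 3 [
  -- iteration 1/3 --
  FD 8: (0,0) -> (8,0) [heading=0, draw]
  FD 3: (8,0) -> (11,0) [heading=0, draw]
  REPEAT 3 [
    -- iteration 1/3 --
    PU: pen up
    PD: pen down
    FD 13: (11,0) -> (24,0) [heading=0, draw]
    -- iteration 2/3 --
    PU: pen up
    PD: pen down
    FD 13: (24,0) -> (37,0) [heading=0, draw]
    -- iteration 3/3 --
    PU: pen up
    PD: pen down
    FD 13: (37,0) -> (50,0) [heading=0, draw]
  ]
  -- iteration 2/3 --
  FD 8: (50,0) -> (58,0) [heading=0, draw]
  FD 3: (58,0) -> (61,0) [heading=0, draw]
  REPEAT 3 [
    -- iteration 1/3 --
    PU: pen up
    PD: pen down
    FD 13: (61,0) -> (74,0) [heading=0, draw]
    -- iteration 2/3 --
    PU: pen up
    PD: pen down
    FD 13: (74,0) -> (87,0) [heading=0, draw]
    -- iteration 3/3 --
    PU: pen up
    PD: pen down
    FD 13: (87,0) -> (100,0) [heading=0, draw]
  ]
  -- iteration 3/3 --
  FD 8: (100,0) -> (108,0) [heading=0, draw]
  FD 3: (108,0) -> (111,0) [heading=0, draw]
  REPEAT 3 [
    -- iteration 1/3 --
    PU: pen up
    PD: pen down
    FD 13: (111,0) -> (124,0) [heading=0, draw]
    -- iteration 2/3 --
    PU: pen up
    PD: pen down
    FD 13: (124,0) -> (137,0) [heading=0, draw]
    -- iteration 3/3 --
    PU: pen up
    PD: pen down
    FD 13: (137,0) -> (150,0) [heading=0, draw]
  ]
]
Final: pos=(150,0), heading=0, 15 segment(s) drawn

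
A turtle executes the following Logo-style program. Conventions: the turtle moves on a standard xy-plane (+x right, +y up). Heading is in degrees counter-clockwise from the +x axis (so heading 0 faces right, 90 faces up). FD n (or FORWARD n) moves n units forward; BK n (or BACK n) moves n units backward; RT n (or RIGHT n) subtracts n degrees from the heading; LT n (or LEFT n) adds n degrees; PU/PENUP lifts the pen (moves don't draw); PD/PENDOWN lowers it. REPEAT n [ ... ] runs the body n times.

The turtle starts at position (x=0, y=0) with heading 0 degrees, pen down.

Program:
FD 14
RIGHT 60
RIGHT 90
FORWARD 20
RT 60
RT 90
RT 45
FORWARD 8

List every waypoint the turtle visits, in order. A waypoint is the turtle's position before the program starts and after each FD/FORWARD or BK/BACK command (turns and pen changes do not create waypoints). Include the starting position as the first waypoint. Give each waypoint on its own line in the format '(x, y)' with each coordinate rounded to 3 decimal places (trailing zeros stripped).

Answer: (0, 0)
(14, 0)
(-3.321, -10)
(4.407, -7.929)

Derivation:
Executing turtle program step by step:
Start: pos=(0,0), heading=0, pen down
FD 14: (0,0) -> (14,0) [heading=0, draw]
RT 60: heading 0 -> 300
RT 90: heading 300 -> 210
FD 20: (14,0) -> (-3.321,-10) [heading=210, draw]
RT 60: heading 210 -> 150
RT 90: heading 150 -> 60
RT 45: heading 60 -> 15
FD 8: (-3.321,-10) -> (4.407,-7.929) [heading=15, draw]
Final: pos=(4.407,-7.929), heading=15, 3 segment(s) drawn
Waypoints (4 total):
(0, 0)
(14, 0)
(-3.321, -10)
(4.407, -7.929)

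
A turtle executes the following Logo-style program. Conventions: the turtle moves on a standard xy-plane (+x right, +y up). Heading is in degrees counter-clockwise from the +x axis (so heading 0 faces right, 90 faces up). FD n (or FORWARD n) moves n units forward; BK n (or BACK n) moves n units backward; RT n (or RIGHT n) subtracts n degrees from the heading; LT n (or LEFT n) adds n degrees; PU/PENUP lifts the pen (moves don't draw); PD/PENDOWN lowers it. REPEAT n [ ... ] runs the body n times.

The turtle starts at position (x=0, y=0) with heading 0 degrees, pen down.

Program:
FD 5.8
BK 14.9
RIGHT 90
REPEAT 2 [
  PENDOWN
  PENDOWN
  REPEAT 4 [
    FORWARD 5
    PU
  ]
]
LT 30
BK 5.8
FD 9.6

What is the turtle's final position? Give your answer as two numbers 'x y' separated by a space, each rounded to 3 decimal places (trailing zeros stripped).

Answer: -7.2 -43.291

Derivation:
Executing turtle program step by step:
Start: pos=(0,0), heading=0, pen down
FD 5.8: (0,0) -> (5.8,0) [heading=0, draw]
BK 14.9: (5.8,0) -> (-9.1,0) [heading=0, draw]
RT 90: heading 0 -> 270
REPEAT 2 [
  -- iteration 1/2 --
  PD: pen down
  PD: pen down
  REPEAT 4 [
    -- iteration 1/4 --
    FD 5: (-9.1,0) -> (-9.1,-5) [heading=270, draw]
    PU: pen up
    -- iteration 2/4 --
    FD 5: (-9.1,-5) -> (-9.1,-10) [heading=270, move]
    PU: pen up
    -- iteration 3/4 --
    FD 5: (-9.1,-10) -> (-9.1,-15) [heading=270, move]
    PU: pen up
    -- iteration 4/4 --
    FD 5: (-9.1,-15) -> (-9.1,-20) [heading=270, move]
    PU: pen up
  ]
  -- iteration 2/2 --
  PD: pen down
  PD: pen down
  REPEAT 4 [
    -- iteration 1/4 --
    FD 5: (-9.1,-20) -> (-9.1,-25) [heading=270, draw]
    PU: pen up
    -- iteration 2/4 --
    FD 5: (-9.1,-25) -> (-9.1,-30) [heading=270, move]
    PU: pen up
    -- iteration 3/4 --
    FD 5: (-9.1,-30) -> (-9.1,-35) [heading=270, move]
    PU: pen up
    -- iteration 4/4 --
    FD 5: (-9.1,-35) -> (-9.1,-40) [heading=270, move]
    PU: pen up
  ]
]
LT 30: heading 270 -> 300
BK 5.8: (-9.1,-40) -> (-12,-34.977) [heading=300, move]
FD 9.6: (-12,-34.977) -> (-7.2,-43.291) [heading=300, move]
Final: pos=(-7.2,-43.291), heading=300, 4 segment(s) drawn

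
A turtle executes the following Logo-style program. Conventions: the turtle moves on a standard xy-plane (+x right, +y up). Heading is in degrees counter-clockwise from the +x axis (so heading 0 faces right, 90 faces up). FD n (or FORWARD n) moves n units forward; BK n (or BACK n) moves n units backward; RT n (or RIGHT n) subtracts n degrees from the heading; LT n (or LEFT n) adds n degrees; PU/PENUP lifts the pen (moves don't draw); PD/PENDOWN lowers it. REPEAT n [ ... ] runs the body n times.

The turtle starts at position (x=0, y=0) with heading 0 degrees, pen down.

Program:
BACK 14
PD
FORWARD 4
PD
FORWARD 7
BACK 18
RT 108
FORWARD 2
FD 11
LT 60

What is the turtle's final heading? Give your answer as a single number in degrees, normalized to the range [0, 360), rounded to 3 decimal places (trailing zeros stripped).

Executing turtle program step by step:
Start: pos=(0,0), heading=0, pen down
BK 14: (0,0) -> (-14,0) [heading=0, draw]
PD: pen down
FD 4: (-14,0) -> (-10,0) [heading=0, draw]
PD: pen down
FD 7: (-10,0) -> (-3,0) [heading=0, draw]
BK 18: (-3,0) -> (-21,0) [heading=0, draw]
RT 108: heading 0 -> 252
FD 2: (-21,0) -> (-21.618,-1.902) [heading=252, draw]
FD 11: (-21.618,-1.902) -> (-25.017,-12.364) [heading=252, draw]
LT 60: heading 252 -> 312
Final: pos=(-25.017,-12.364), heading=312, 6 segment(s) drawn

Answer: 312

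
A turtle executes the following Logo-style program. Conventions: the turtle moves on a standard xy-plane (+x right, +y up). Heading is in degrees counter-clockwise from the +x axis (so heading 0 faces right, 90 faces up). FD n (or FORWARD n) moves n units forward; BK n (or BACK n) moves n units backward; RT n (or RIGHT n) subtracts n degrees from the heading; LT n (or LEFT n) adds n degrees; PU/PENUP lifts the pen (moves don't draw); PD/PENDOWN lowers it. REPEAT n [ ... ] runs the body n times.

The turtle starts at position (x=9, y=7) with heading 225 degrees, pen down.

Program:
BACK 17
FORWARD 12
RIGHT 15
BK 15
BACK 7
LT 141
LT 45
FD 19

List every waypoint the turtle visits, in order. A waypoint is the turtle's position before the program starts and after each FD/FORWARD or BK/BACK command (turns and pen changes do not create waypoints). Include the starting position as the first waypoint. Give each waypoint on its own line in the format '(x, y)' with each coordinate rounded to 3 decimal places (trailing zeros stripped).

Executing turtle program step by step:
Start: pos=(9,7), heading=225, pen down
BK 17: (9,7) -> (21.021,19.021) [heading=225, draw]
FD 12: (21.021,19.021) -> (12.536,10.536) [heading=225, draw]
RT 15: heading 225 -> 210
BK 15: (12.536,10.536) -> (25.526,18.036) [heading=210, draw]
BK 7: (25.526,18.036) -> (31.588,21.536) [heading=210, draw]
LT 141: heading 210 -> 351
LT 45: heading 351 -> 36
FD 19: (31.588,21.536) -> (46.959,32.703) [heading=36, draw]
Final: pos=(46.959,32.703), heading=36, 5 segment(s) drawn
Waypoints (6 total):
(9, 7)
(21.021, 19.021)
(12.536, 10.536)
(25.526, 18.036)
(31.588, 21.536)
(46.959, 32.703)

Answer: (9, 7)
(21.021, 19.021)
(12.536, 10.536)
(25.526, 18.036)
(31.588, 21.536)
(46.959, 32.703)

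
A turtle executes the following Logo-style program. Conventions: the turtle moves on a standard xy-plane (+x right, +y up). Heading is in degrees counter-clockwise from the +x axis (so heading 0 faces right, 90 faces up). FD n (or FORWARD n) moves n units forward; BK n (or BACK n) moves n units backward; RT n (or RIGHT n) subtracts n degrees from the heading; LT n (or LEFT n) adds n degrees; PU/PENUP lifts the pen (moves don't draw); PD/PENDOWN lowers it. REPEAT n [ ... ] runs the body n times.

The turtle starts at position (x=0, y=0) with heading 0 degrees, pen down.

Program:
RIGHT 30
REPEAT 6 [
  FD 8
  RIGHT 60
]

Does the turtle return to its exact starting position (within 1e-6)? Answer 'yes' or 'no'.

Executing turtle program step by step:
Start: pos=(0,0), heading=0, pen down
RT 30: heading 0 -> 330
REPEAT 6 [
  -- iteration 1/6 --
  FD 8: (0,0) -> (6.928,-4) [heading=330, draw]
  RT 60: heading 330 -> 270
  -- iteration 2/6 --
  FD 8: (6.928,-4) -> (6.928,-12) [heading=270, draw]
  RT 60: heading 270 -> 210
  -- iteration 3/6 --
  FD 8: (6.928,-12) -> (0,-16) [heading=210, draw]
  RT 60: heading 210 -> 150
  -- iteration 4/6 --
  FD 8: (0,-16) -> (-6.928,-12) [heading=150, draw]
  RT 60: heading 150 -> 90
  -- iteration 5/6 --
  FD 8: (-6.928,-12) -> (-6.928,-4) [heading=90, draw]
  RT 60: heading 90 -> 30
  -- iteration 6/6 --
  FD 8: (-6.928,-4) -> (0,0) [heading=30, draw]
  RT 60: heading 30 -> 330
]
Final: pos=(0,0), heading=330, 6 segment(s) drawn

Start position: (0, 0)
Final position: (0, 0)
Distance = 0; < 1e-6 -> CLOSED

Answer: yes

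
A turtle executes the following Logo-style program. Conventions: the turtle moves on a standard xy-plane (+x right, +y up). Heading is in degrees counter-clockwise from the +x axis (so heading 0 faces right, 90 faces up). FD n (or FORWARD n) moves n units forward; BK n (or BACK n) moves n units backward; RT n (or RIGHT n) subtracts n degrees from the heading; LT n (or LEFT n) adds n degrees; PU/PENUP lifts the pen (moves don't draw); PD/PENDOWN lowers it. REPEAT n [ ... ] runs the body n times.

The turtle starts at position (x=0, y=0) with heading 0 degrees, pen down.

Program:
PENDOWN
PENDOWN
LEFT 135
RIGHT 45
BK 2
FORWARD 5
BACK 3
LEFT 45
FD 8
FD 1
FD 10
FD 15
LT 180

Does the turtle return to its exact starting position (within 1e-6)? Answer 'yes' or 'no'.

Executing turtle program step by step:
Start: pos=(0,0), heading=0, pen down
PD: pen down
PD: pen down
LT 135: heading 0 -> 135
RT 45: heading 135 -> 90
BK 2: (0,0) -> (0,-2) [heading=90, draw]
FD 5: (0,-2) -> (0,3) [heading=90, draw]
BK 3: (0,3) -> (0,0) [heading=90, draw]
LT 45: heading 90 -> 135
FD 8: (0,0) -> (-5.657,5.657) [heading=135, draw]
FD 1: (-5.657,5.657) -> (-6.364,6.364) [heading=135, draw]
FD 10: (-6.364,6.364) -> (-13.435,13.435) [heading=135, draw]
FD 15: (-13.435,13.435) -> (-24.042,24.042) [heading=135, draw]
LT 180: heading 135 -> 315
Final: pos=(-24.042,24.042), heading=315, 7 segment(s) drawn

Start position: (0, 0)
Final position: (-24.042, 24.042)
Distance = 34; >= 1e-6 -> NOT closed

Answer: no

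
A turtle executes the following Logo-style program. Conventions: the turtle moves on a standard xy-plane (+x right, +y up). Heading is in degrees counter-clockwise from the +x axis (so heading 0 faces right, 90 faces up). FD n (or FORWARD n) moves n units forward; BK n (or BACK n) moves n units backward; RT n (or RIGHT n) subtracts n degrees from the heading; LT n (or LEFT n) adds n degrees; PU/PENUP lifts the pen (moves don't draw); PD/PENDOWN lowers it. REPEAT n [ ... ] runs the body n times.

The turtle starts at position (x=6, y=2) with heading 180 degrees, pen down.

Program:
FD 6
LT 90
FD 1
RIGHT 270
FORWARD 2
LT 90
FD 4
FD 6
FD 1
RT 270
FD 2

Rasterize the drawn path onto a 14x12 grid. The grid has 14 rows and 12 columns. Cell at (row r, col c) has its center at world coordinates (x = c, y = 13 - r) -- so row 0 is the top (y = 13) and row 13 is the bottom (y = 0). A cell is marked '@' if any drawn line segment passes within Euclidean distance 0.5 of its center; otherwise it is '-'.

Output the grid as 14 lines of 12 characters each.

Segment 0: (6,2) -> (0,2)
Segment 1: (0,2) -> (-0,1)
Segment 2: (-0,1) -> (2,1)
Segment 3: (2,1) -> (2,5)
Segment 4: (2,5) -> (2,11)
Segment 5: (2,11) -> (2,12)
Segment 6: (2,12) -> (0,12)

Answer: ------------
@@@---------
--@---------
--@---------
--@---------
--@---------
--@---------
--@---------
--@---------
--@---------
--@---------
@@@@@@@-----
@@@---------
------------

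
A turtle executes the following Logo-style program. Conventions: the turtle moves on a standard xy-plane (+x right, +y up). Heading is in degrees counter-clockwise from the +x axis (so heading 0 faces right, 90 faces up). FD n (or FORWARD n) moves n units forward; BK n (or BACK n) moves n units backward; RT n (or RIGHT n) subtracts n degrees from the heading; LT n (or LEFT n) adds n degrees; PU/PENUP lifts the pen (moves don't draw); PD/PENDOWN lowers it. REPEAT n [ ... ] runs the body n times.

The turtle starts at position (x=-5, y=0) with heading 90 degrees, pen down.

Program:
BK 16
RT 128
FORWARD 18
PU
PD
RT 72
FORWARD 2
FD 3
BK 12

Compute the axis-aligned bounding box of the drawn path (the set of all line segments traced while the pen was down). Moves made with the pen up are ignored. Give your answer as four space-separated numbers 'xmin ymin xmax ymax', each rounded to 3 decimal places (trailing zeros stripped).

Answer: -5 -31.78 11.578 0

Derivation:
Executing turtle program step by step:
Start: pos=(-5,0), heading=90, pen down
BK 16: (-5,0) -> (-5,-16) [heading=90, draw]
RT 128: heading 90 -> 322
FD 18: (-5,-16) -> (9.184,-27.082) [heading=322, draw]
PU: pen up
PD: pen down
RT 72: heading 322 -> 250
FD 2: (9.184,-27.082) -> (8.5,-28.961) [heading=250, draw]
FD 3: (8.5,-28.961) -> (7.474,-31.78) [heading=250, draw]
BK 12: (7.474,-31.78) -> (11.578,-20.504) [heading=250, draw]
Final: pos=(11.578,-20.504), heading=250, 5 segment(s) drawn

Segment endpoints: x in {-5, -5, 7.474, 8.5, 9.184, 11.578}, y in {-31.78, -28.961, -27.082, -20.504, -16, 0}
xmin=-5, ymin=-31.78, xmax=11.578, ymax=0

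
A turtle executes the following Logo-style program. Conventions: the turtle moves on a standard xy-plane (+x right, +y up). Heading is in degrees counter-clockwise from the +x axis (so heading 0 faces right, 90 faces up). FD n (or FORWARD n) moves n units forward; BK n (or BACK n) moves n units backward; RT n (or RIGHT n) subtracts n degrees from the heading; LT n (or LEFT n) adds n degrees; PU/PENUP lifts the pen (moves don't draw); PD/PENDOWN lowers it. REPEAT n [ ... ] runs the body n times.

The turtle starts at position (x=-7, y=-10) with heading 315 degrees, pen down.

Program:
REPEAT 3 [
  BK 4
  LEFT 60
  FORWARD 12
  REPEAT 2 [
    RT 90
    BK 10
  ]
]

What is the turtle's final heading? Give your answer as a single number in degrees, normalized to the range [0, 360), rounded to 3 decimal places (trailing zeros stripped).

Answer: 315

Derivation:
Executing turtle program step by step:
Start: pos=(-7,-10), heading=315, pen down
REPEAT 3 [
  -- iteration 1/3 --
  BK 4: (-7,-10) -> (-9.828,-7.172) [heading=315, draw]
  LT 60: heading 315 -> 15
  FD 12: (-9.828,-7.172) -> (1.763,-4.066) [heading=15, draw]
  REPEAT 2 [
    -- iteration 1/2 --
    RT 90: heading 15 -> 285
    BK 10: (1.763,-4.066) -> (-0.826,5.594) [heading=285, draw]
    -- iteration 2/2 --
    RT 90: heading 285 -> 195
    BK 10: (-0.826,5.594) -> (8.834,8.182) [heading=195, draw]
  ]
  -- iteration 2/3 --
  BK 4: (8.834,8.182) -> (12.697,9.217) [heading=195, draw]
  LT 60: heading 195 -> 255
  FD 12: (12.697,9.217) -> (9.592,-2.374) [heading=255, draw]
  REPEAT 2 [
    -- iteration 1/2 --
    RT 90: heading 255 -> 165
    BK 10: (9.592,-2.374) -> (19.251,-4.962) [heading=165, draw]
    -- iteration 2/2 --
    RT 90: heading 165 -> 75
    BK 10: (19.251,-4.962) -> (16.663,-14.622) [heading=75, draw]
  ]
  -- iteration 3/3 --
  BK 4: (16.663,-14.622) -> (15.627,-18.485) [heading=75, draw]
  LT 60: heading 75 -> 135
  FD 12: (15.627,-18.485) -> (7.142,-10) [heading=135, draw]
  REPEAT 2 [
    -- iteration 1/2 --
    RT 90: heading 135 -> 45
    BK 10: (7.142,-10) -> (0.071,-17.071) [heading=45, draw]
    -- iteration 2/2 --
    RT 90: heading 45 -> 315
    BK 10: (0.071,-17.071) -> (-7,-10) [heading=315, draw]
  ]
]
Final: pos=(-7,-10), heading=315, 12 segment(s) drawn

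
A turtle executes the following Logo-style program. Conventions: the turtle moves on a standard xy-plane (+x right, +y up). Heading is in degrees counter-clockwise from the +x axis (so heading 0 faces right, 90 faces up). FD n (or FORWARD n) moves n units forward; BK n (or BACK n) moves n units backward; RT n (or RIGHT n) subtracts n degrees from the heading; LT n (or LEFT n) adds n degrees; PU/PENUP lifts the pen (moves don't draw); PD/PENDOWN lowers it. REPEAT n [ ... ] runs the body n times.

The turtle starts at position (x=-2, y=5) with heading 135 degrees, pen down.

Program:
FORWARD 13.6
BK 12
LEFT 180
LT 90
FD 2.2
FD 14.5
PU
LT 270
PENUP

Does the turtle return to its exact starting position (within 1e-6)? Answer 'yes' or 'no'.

Answer: no

Derivation:
Executing turtle program step by step:
Start: pos=(-2,5), heading=135, pen down
FD 13.6: (-2,5) -> (-11.617,14.617) [heading=135, draw]
BK 12: (-11.617,14.617) -> (-3.131,6.131) [heading=135, draw]
LT 180: heading 135 -> 315
LT 90: heading 315 -> 45
FD 2.2: (-3.131,6.131) -> (-1.576,7.687) [heading=45, draw]
FD 14.5: (-1.576,7.687) -> (8.677,17.94) [heading=45, draw]
PU: pen up
LT 270: heading 45 -> 315
PU: pen up
Final: pos=(8.677,17.94), heading=315, 4 segment(s) drawn

Start position: (-2, 5)
Final position: (8.677, 17.94)
Distance = 16.776; >= 1e-6 -> NOT closed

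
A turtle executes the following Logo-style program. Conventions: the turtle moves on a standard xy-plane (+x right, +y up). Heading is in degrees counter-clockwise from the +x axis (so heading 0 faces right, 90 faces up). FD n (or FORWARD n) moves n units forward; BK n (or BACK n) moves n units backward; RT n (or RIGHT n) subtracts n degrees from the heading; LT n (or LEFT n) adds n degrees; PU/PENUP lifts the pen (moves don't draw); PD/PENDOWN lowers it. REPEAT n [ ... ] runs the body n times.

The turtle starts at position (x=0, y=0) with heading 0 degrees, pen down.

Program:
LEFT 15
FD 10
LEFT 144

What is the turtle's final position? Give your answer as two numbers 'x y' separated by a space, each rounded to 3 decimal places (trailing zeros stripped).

Executing turtle program step by step:
Start: pos=(0,0), heading=0, pen down
LT 15: heading 0 -> 15
FD 10: (0,0) -> (9.659,2.588) [heading=15, draw]
LT 144: heading 15 -> 159
Final: pos=(9.659,2.588), heading=159, 1 segment(s) drawn

Answer: 9.659 2.588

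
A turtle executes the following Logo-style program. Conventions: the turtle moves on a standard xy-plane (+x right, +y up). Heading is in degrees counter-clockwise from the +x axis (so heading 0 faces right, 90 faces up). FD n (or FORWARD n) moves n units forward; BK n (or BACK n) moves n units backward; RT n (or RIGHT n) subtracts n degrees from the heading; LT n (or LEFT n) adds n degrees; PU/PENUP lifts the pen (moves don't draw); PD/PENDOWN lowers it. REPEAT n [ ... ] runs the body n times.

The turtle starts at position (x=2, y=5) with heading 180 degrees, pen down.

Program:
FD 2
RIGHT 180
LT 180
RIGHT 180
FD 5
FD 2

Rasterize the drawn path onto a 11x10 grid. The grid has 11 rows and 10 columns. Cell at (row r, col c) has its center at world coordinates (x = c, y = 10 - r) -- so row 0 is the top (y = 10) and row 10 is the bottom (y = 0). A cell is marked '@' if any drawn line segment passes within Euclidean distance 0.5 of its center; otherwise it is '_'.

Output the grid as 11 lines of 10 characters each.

Answer: __________
__________
__________
__________
__________
@@@@@@@@__
__________
__________
__________
__________
__________

Derivation:
Segment 0: (2,5) -> (0,5)
Segment 1: (0,5) -> (5,5)
Segment 2: (5,5) -> (7,5)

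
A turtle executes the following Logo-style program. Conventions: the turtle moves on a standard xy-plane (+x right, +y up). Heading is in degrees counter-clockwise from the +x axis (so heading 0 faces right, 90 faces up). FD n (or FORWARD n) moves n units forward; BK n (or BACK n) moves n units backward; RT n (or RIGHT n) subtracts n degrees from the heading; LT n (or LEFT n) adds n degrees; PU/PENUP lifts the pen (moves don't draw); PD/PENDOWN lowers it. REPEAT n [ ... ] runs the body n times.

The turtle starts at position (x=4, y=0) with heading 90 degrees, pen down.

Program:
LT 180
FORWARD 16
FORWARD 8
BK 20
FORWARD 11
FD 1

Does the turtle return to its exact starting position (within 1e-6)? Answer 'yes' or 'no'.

Executing turtle program step by step:
Start: pos=(4,0), heading=90, pen down
LT 180: heading 90 -> 270
FD 16: (4,0) -> (4,-16) [heading=270, draw]
FD 8: (4,-16) -> (4,-24) [heading=270, draw]
BK 20: (4,-24) -> (4,-4) [heading=270, draw]
FD 11: (4,-4) -> (4,-15) [heading=270, draw]
FD 1: (4,-15) -> (4,-16) [heading=270, draw]
Final: pos=(4,-16), heading=270, 5 segment(s) drawn

Start position: (4, 0)
Final position: (4, -16)
Distance = 16; >= 1e-6 -> NOT closed

Answer: no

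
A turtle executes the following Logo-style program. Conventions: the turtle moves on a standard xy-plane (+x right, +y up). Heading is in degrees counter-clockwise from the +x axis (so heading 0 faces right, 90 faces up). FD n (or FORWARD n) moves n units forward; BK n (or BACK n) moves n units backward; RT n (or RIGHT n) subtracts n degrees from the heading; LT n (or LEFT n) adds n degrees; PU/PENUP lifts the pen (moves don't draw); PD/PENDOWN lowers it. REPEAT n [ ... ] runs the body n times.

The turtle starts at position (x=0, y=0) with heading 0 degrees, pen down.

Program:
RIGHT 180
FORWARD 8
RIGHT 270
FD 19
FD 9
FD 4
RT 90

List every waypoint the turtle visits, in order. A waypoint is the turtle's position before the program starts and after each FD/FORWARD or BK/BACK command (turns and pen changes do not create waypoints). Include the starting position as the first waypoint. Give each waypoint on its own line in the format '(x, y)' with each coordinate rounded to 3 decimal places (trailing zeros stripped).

Answer: (0, 0)
(-8, 0)
(-8, -19)
(-8, -28)
(-8, -32)

Derivation:
Executing turtle program step by step:
Start: pos=(0,0), heading=0, pen down
RT 180: heading 0 -> 180
FD 8: (0,0) -> (-8,0) [heading=180, draw]
RT 270: heading 180 -> 270
FD 19: (-8,0) -> (-8,-19) [heading=270, draw]
FD 9: (-8,-19) -> (-8,-28) [heading=270, draw]
FD 4: (-8,-28) -> (-8,-32) [heading=270, draw]
RT 90: heading 270 -> 180
Final: pos=(-8,-32), heading=180, 4 segment(s) drawn
Waypoints (5 total):
(0, 0)
(-8, 0)
(-8, -19)
(-8, -28)
(-8, -32)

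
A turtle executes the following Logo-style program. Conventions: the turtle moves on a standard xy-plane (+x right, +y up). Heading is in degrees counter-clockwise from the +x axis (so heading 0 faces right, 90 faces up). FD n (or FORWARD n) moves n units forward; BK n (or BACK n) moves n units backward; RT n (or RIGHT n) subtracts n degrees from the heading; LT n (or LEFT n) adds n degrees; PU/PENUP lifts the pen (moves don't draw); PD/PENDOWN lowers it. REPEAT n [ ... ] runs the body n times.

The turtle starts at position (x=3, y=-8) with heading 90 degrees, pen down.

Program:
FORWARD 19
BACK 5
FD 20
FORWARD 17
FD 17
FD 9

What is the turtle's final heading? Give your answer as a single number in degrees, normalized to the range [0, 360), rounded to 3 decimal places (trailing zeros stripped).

Executing turtle program step by step:
Start: pos=(3,-8), heading=90, pen down
FD 19: (3,-8) -> (3,11) [heading=90, draw]
BK 5: (3,11) -> (3,6) [heading=90, draw]
FD 20: (3,6) -> (3,26) [heading=90, draw]
FD 17: (3,26) -> (3,43) [heading=90, draw]
FD 17: (3,43) -> (3,60) [heading=90, draw]
FD 9: (3,60) -> (3,69) [heading=90, draw]
Final: pos=(3,69), heading=90, 6 segment(s) drawn

Answer: 90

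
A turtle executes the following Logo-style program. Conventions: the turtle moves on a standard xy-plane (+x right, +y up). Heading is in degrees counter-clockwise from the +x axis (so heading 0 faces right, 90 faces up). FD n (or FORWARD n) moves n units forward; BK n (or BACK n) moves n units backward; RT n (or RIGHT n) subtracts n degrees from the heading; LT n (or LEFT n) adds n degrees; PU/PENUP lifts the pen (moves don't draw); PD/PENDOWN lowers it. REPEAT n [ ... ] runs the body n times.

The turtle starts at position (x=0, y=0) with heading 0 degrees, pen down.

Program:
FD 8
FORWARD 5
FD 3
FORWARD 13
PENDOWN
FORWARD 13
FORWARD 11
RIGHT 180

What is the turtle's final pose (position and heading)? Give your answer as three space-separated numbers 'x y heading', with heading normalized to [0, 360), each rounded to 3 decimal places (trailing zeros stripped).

Answer: 53 0 180

Derivation:
Executing turtle program step by step:
Start: pos=(0,0), heading=0, pen down
FD 8: (0,0) -> (8,0) [heading=0, draw]
FD 5: (8,0) -> (13,0) [heading=0, draw]
FD 3: (13,0) -> (16,0) [heading=0, draw]
FD 13: (16,0) -> (29,0) [heading=0, draw]
PD: pen down
FD 13: (29,0) -> (42,0) [heading=0, draw]
FD 11: (42,0) -> (53,0) [heading=0, draw]
RT 180: heading 0 -> 180
Final: pos=(53,0), heading=180, 6 segment(s) drawn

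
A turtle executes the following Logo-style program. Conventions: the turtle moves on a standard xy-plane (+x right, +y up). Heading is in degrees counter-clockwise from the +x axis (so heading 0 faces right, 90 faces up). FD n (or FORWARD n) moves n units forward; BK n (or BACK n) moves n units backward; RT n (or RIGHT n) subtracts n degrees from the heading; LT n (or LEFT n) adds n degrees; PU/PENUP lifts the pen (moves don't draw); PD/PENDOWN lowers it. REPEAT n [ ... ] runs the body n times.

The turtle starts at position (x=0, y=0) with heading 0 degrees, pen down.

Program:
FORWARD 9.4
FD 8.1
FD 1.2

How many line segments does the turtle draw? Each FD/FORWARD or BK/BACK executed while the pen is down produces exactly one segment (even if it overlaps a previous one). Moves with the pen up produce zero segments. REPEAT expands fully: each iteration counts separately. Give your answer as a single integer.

Answer: 3

Derivation:
Executing turtle program step by step:
Start: pos=(0,0), heading=0, pen down
FD 9.4: (0,0) -> (9.4,0) [heading=0, draw]
FD 8.1: (9.4,0) -> (17.5,0) [heading=0, draw]
FD 1.2: (17.5,0) -> (18.7,0) [heading=0, draw]
Final: pos=(18.7,0), heading=0, 3 segment(s) drawn
Segments drawn: 3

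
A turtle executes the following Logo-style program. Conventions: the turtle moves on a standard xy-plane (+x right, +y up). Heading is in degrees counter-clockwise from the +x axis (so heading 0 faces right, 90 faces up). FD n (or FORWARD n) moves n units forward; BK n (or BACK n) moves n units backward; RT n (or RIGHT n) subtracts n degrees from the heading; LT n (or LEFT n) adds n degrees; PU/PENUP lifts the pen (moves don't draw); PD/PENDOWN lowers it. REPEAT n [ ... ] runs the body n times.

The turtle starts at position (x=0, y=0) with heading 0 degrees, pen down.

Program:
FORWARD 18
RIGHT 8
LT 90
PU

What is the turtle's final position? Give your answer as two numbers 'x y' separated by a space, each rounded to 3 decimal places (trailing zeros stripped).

Answer: 18 0

Derivation:
Executing turtle program step by step:
Start: pos=(0,0), heading=0, pen down
FD 18: (0,0) -> (18,0) [heading=0, draw]
RT 8: heading 0 -> 352
LT 90: heading 352 -> 82
PU: pen up
Final: pos=(18,0), heading=82, 1 segment(s) drawn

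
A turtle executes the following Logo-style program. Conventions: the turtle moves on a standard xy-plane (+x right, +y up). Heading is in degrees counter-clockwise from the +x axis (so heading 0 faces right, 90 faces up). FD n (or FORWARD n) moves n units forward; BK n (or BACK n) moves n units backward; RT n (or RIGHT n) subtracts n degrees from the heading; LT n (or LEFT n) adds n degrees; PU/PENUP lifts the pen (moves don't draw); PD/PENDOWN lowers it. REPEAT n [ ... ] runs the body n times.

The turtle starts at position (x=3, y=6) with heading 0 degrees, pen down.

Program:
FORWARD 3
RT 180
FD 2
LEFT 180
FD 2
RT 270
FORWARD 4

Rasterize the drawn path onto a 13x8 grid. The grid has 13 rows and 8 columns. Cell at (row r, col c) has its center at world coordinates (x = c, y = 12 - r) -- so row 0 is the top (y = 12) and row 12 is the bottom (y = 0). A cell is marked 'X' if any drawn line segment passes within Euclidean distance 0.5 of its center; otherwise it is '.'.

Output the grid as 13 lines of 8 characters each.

Answer: ........
........
......X.
......X.
......X.
......X.
...XXXX.
........
........
........
........
........
........

Derivation:
Segment 0: (3,6) -> (6,6)
Segment 1: (6,6) -> (4,6)
Segment 2: (4,6) -> (6,6)
Segment 3: (6,6) -> (6,10)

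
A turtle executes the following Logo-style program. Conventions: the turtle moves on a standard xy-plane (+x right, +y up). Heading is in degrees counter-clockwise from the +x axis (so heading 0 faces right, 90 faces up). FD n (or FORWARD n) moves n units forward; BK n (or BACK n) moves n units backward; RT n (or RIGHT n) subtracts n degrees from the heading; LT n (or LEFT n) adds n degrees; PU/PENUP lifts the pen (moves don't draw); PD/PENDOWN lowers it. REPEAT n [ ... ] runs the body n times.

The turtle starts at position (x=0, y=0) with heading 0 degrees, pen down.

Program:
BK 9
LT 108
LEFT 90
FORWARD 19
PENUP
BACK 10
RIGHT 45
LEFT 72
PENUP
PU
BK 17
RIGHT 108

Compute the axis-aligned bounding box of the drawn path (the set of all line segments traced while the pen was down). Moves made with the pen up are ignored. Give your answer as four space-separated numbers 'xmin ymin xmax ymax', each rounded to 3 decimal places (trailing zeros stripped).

Answer: -27.07 -5.871 0 0

Derivation:
Executing turtle program step by step:
Start: pos=(0,0), heading=0, pen down
BK 9: (0,0) -> (-9,0) [heading=0, draw]
LT 108: heading 0 -> 108
LT 90: heading 108 -> 198
FD 19: (-9,0) -> (-27.07,-5.871) [heading=198, draw]
PU: pen up
BK 10: (-27.07,-5.871) -> (-17.56,-2.781) [heading=198, move]
RT 45: heading 198 -> 153
LT 72: heading 153 -> 225
PU: pen up
PU: pen up
BK 17: (-17.56,-2.781) -> (-5.539,9.24) [heading=225, move]
RT 108: heading 225 -> 117
Final: pos=(-5.539,9.24), heading=117, 2 segment(s) drawn

Segment endpoints: x in {-27.07, -9, 0}, y in {-5.871, 0}
xmin=-27.07, ymin=-5.871, xmax=0, ymax=0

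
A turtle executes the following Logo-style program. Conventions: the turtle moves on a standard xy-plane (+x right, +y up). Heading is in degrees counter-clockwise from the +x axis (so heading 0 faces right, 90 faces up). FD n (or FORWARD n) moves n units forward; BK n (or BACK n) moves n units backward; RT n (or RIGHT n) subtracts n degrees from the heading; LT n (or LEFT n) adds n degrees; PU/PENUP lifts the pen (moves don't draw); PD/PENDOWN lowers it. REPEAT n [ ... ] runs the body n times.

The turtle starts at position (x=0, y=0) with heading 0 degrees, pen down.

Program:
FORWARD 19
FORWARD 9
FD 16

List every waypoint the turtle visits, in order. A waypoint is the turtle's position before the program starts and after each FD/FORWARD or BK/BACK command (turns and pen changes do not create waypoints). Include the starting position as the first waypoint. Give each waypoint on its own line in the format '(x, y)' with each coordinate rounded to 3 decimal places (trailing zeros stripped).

Executing turtle program step by step:
Start: pos=(0,0), heading=0, pen down
FD 19: (0,0) -> (19,0) [heading=0, draw]
FD 9: (19,0) -> (28,0) [heading=0, draw]
FD 16: (28,0) -> (44,0) [heading=0, draw]
Final: pos=(44,0), heading=0, 3 segment(s) drawn
Waypoints (4 total):
(0, 0)
(19, 0)
(28, 0)
(44, 0)

Answer: (0, 0)
(19, 0)
(28, 0)
(44, 0)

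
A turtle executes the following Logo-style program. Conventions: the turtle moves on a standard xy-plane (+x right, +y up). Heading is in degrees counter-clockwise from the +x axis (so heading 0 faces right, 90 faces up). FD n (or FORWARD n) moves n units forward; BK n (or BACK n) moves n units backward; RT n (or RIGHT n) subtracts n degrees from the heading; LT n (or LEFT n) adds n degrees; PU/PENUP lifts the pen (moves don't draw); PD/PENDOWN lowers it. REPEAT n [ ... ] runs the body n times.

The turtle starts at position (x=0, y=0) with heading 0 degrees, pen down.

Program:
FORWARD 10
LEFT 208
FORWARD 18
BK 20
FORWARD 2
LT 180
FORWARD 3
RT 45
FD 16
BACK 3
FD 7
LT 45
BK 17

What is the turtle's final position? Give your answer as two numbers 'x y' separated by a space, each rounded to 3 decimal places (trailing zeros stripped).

Executing turtle program step by step:
Start: pos=(0,0), heading=0, pen down
FD 10: (0,0) -> (10,0) [heading=0, draw]
LT 208: heading 0 -> 208
FD 18: (10,0) -> (-5.893,-8.45) [heading=208, draw]
BK 20: (-5.893,-8.45) -> (11.766,0.939) [heading=208, draw]
FD 2: (11.766,0.939) -> (10,0) [heading=208, draw]
LT 180: heading 208 -> 28
FD 3: (10,0) -> (12.649,1.408) [heading=28, draw]
RT 45: heading 28 -> 343
FD 16: (12.649,1.408) -> (27.95,-3.27) [heading=343, draw]
BK 3: (27.95,-3.27) -> (25.081,-2.392) [heading=343, draw]
FD 7: (25.081,-2.392) -> (31.775,-4.439) [heading=343, draw]
LT 45: heading 343 -> 28
BK 17: (31.775,-4.439) -> (16.765,-12.42) [heading=28, draw]
Final: pos=(16.765,-12.42), heading=28, 9 segment(s) drawn

Answer: 16.765 -12.42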